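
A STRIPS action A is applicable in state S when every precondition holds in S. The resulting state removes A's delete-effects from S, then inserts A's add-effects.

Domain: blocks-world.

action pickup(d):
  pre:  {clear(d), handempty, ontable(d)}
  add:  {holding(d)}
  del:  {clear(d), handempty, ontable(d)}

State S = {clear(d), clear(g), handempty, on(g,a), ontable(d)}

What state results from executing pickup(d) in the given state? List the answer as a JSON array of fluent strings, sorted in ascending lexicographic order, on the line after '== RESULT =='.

Progress:
  pre ⊆ S: {clear(d), handempty, ontable(d)} ⊆ S  — applicable
  S \ del = {clear(g), on(g,a)}
  ∪ add   = {clear(g), holding(d), on(g,a)}

== RESULT ==
["clear(g)", "holding(d)", "on(g,a)"]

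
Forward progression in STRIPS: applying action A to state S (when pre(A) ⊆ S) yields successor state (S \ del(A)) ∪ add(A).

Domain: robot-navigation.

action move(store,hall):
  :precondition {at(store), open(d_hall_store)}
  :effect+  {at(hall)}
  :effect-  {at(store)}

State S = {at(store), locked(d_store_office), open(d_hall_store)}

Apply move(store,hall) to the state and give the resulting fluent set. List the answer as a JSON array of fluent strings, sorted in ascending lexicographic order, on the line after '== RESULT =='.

Compute (S \ del) ∪ add:
  pre ⊆ S: {at(store), open(d_hall_store)} ⊆ S  — applicable
  S \ del = {locked(d_store_office), open(d_hall_store)}
  ∪ add   = {at(hall), locked(d_store_office), open(d_hall_store)}

== RESULT ==
["at(hall)", "locked(d_store_office)", "open(d_hall_store)"]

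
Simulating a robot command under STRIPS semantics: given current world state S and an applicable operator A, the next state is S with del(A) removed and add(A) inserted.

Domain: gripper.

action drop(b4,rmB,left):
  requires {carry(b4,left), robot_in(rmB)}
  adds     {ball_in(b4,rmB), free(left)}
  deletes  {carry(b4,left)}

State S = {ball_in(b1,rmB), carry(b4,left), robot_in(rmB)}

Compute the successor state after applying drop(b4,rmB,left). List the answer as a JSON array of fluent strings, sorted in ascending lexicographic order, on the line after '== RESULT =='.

Progress:
  pre ⊆ S: {carry(b4,left), robot_in(rmB)} ⊆ S  — applicable
  S \ del = {ball_in(b1,rmB), robot_in(rmB)}
  ∪ add   = {ball_in(b1,rmB), ball_in(b4,rmB), free(left), robot_in(rmB)}

== RESULT ==
["ball_in(b1,rmB)", "ball_in(b4,rmB)", "free(left)", "robot_in(rmB)"]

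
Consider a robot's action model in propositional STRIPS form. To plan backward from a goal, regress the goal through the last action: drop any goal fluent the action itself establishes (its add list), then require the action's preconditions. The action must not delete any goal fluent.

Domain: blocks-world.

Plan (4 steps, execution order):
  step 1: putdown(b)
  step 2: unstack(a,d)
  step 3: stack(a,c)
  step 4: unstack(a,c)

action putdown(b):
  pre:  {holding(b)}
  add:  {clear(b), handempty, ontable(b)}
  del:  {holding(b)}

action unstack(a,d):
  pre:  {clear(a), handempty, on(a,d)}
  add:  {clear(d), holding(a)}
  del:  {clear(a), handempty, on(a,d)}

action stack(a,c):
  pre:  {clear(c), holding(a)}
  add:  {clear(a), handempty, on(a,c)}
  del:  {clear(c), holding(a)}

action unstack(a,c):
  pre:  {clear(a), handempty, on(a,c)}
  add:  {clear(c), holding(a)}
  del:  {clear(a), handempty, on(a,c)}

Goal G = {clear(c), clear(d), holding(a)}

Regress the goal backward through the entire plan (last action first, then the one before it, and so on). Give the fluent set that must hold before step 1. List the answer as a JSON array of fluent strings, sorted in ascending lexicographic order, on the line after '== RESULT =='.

Regress step by step:
  through step 4 (unstack(a,c)): drop {clear(c), holding(a)}, keep {clear(d)}, require {clear(a), handempty, on(a,c)}
    → {clear(a), clear(d), handempty, on(a,c)}
  through step 3 (stack(a,c)): drop {clear(a), handempty, on(a,c)}, keep {clear(d)}, require {clear(c), holding(a)}
    → {clear(c), clear(d), holding(a)}
  through step 2 (unstack(a,d)): drop {clear(d), holding(a)}, keep {clear(c)}, require {clear(a), handempty, on(a,d)}
    → {clear(a), clear(c), handempty, on(a,d)}
  through step 1 (putdown(b)): drop {handempty}, keep {clear(a), clear(c), on(a,d)}, require {holding(b)}
    → {clear(a), clear(c), holding(b), on(a,d)}

== RESULT ==
["clear(a)", "clear(c)", "holding(b)", "on(a,d)"]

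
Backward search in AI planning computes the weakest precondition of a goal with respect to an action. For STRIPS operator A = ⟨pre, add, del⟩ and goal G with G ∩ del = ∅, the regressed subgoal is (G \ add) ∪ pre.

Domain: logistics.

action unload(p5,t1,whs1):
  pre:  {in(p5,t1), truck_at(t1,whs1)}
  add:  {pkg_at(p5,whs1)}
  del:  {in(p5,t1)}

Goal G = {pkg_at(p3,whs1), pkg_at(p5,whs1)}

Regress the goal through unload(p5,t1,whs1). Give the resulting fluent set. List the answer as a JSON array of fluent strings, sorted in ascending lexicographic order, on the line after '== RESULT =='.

Compute (G \ add) ∪ pre:
  G ∩ del = {}  (empty — regression defined)
  G \ add = {pkg_at(p3,whs1), pkg_at(p5,whs1)} \ {pkg_at(p5,whs1)} = {pkg_at(p3,whs1)}
  ∪ pre   = {pkg_at(p3,whs1)} ∪ {in(p5,t1), truck_at(t1,whs1)}
          = {in(p5,t1), pkg_at(p3,whs1), truck_at(t1,whs1)}

== RESULT ==
["in(p5,t1)", "pkg_at(p3,whs1)", "truck_at(t1,whs1)"]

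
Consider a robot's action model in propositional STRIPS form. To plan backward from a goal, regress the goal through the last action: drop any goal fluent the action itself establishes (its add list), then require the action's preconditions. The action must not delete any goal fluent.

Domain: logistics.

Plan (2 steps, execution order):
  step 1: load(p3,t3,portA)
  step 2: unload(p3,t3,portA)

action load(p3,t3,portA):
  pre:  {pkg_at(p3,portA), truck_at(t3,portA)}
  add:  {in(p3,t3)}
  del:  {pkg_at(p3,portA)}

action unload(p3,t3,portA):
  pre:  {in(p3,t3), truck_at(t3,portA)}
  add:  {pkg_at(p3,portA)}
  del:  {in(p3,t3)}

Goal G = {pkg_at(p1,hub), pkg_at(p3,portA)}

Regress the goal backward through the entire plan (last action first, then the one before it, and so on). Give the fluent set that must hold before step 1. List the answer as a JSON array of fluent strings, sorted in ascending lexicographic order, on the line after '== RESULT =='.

Regress step by step:
  through step 2 (unload(p3,t3,portA)): drop {pkg_at(p3,portA)}, keep {pkg_at(p1,hub)}, require {in(p3,t3), truck_at(t3,portA)}
    → {in(p3,t3), pkg_at(p1,hub), truck_at(t3,portA)}
  through step 1 (load(p3,t3,portA)): drop {in(p3,t3)}, keep {pkg_at(p1,hub), truck_at(t3,portA)}, require {pkg_at(p3,portA), truck_at(t3,portA)}
    → {pkg_at(p1,hub), pkg_at(p3,portA), truck_at(t3,portA)}

== RESULT ==
["pkg_at(p1,hub)", "pkg_at(p3,portA)", "truck_at(t3,portA)"]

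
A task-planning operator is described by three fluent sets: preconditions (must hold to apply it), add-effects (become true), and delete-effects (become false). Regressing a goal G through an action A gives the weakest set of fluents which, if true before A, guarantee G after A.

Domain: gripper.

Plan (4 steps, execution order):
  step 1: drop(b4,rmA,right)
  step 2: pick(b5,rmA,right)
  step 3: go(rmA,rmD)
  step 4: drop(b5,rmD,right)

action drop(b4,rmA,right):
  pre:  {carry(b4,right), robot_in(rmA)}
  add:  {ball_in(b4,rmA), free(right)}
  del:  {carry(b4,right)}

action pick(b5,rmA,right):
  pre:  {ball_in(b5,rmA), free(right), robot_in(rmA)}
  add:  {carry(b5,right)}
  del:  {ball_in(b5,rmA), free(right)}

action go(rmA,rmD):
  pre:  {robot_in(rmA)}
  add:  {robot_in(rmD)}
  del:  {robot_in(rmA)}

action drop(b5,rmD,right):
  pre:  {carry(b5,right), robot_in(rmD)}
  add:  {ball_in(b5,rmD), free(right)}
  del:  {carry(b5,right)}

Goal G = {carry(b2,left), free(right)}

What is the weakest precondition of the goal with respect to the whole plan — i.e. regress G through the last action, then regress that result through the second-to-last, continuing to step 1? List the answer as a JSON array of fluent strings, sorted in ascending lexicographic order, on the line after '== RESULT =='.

Regress step by step:
  through step 4 (drop(b5,rmD,right)): drop {free(right)}, keep {carry(b2,left)}, require {carry(b5,right), robot_in(rmD)}
    → {carry(b2,left), carry(b5,right), robot_in(rmD)}
  through step 3 (go(rmA,rmD)): drop {robot_in(rmD)}, keep {carry(b2,left), carry(b5,right)}, require {robot_in(rmA)}
    → {carry(b2,left), carry(b5,right), robot_in(rmA)}
  through step 2 (pick(b5,rmA,right)): drop {carry(b5,right)}, keep {carry(b2,left), robot_in(rmA)}, require {ball_in(b5,rmA), free(right), robot_in(rmA)}
    → {ball_in(b5,rmA), carry(b2,left), free(right), robot_in(rmA)}
  through step 1 (drop(b4,rmA,right)): drop {free(right)}, keep {ball_in(b5,rmA), carry(b2,left), robot_in(rmA)}, require {carry(b4,right), robot_in(rmA)}
    → {ball_in(b5,rmA), carry(b2,left), carry(b4,right), robot_in(rmA)}

== RESULT ==
["ball_in(b5,rmA)", "carry(b2,left)", "carry(b4,right)", "robot_in(rmA)"]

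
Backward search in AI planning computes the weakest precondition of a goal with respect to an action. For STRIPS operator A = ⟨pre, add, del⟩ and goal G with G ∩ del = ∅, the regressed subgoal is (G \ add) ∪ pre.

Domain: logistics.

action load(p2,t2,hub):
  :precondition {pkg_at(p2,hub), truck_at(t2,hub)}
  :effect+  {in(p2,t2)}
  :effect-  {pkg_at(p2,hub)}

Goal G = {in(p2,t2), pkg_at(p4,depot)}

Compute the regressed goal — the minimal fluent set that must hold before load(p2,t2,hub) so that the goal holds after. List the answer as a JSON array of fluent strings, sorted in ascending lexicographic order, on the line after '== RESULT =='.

Regress:
  G ∩ del = {}  (empty — regression defined)
  G \ add = {in(p2,t2), pkg_at(p4,depot)} \ {in(p2,t2)} = {pkg_at(p4,depot)}
  ∪ pre   = {pkg_at(p4,depot)} ∪ {pkg_at(p2,hub), truck_at(t2,hub)}
          = {pkg_at(p2,hub), pkg_at(p4,depot), truck_at(t2,hub)}

== RESULT ==
["pkg_at(p2,hub)", "pkg_at(p4,depot)", "truck_at(t2,hub)"]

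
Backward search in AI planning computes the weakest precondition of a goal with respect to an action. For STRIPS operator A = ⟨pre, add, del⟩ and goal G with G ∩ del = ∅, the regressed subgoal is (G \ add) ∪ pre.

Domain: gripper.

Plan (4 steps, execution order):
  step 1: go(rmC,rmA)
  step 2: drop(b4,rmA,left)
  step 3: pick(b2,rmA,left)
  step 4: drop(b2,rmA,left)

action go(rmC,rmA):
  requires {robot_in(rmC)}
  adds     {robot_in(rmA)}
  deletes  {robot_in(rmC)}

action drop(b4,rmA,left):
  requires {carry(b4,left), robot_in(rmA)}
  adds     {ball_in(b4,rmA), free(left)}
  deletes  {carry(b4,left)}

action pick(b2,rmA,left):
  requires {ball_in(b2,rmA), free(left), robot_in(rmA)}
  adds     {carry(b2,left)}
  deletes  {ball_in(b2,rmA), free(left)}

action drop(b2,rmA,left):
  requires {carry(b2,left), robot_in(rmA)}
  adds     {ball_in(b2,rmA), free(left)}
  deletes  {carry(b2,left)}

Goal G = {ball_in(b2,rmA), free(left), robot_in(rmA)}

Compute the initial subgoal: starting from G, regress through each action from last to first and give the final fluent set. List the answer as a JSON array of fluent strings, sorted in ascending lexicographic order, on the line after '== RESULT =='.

Work backward from the goal:
  through step 4 (drop(b2,rmA,left)): drop {ball_in(b2,rmA), free(left)}, keep {robot_in(rmA)}, require {carry(b2,left), robot_in(rmA)}
    → {carry(b2,left), robot_in(rmA)}
  through step 3 (pick(b2,rmA,left)): drop {carry(b2,left)}, keep {robot_in(rmA)}, require {ball_in(b2,rmA), free(left), robot_in(rmA)}
    → {ball_in(b2,rmA), free(left), robot_in(rmA)}
  through step 2 (drop(b4,rmA,left)): drop {free(left)}, keep {ball_in(b2,rmA), robot_in(rmA)}, require {carry(b4,left), robot_in(rmA)}
    → {ball_in(b2,rmA), carry(b4,left), robot_in(rmA)}
  through step 1 (go(rmC,rmA)): drop {robot_in(rmA)}, keep {ball_in(b2,rmA), carry(b4,left)}, require {robot_in(rmC)}
    → {ball_in(b2,rmA), carry(b4,left), robot_in(rmC)}

== RESULT ==
["ball_in(b2,rmA)", "carry(b4,left)", "robot_in(rmC)"]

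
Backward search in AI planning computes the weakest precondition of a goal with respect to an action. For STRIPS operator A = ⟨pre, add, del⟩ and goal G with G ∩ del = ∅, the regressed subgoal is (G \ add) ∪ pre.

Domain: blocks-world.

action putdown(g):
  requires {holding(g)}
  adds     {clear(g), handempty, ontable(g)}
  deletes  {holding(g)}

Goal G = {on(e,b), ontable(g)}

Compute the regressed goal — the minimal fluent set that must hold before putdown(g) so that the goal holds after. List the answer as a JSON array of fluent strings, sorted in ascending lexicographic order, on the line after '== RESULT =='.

Compute (G \ add) ∪ pre:
  G ∩ del = {}  (empty — regression defined)
  G \ add = {on(e,b), ontable(g)} \ {clear(g), handempty, ontable(g)} = {on(e,b)}
  ∪ pre   = {on(e,b)} ∪ {holding(g)}
          = {holding(g), on(e,b)}

== RESULT ==
["holding(g)", "on(e,b)"]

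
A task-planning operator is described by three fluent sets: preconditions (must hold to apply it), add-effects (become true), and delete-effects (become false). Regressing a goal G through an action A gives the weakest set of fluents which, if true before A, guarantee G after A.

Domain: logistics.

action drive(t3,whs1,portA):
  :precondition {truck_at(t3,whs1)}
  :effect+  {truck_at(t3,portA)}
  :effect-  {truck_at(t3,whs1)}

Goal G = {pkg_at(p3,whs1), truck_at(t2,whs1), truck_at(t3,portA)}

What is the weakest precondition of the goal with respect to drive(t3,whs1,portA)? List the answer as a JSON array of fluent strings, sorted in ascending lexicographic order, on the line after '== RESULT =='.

Regress:
  G ∩ del = {}  (empty — regression defined)
  G \ add = {pkg_at(p3,whs1), truck_at(t2,whs1), truck_at(t3,portA)} \ {truck_at(t3,portA)} = {pkg_at(p3,whs1), truck_at(t2,whs1)}
  ∪ pre   = {pkg_at(p3,whs1), truck_at(t2,whs1)} ∪ {truck_at(t3,whs1)}
          = {pkg_at(p3,whs1), truck_at(t2,whs1), truck_at(t3,whs1)}

== RESULT ==
["pkg_at(p3,whs1)", "truck_at(t2,whs1)", "truck_at(t3,whs1)"]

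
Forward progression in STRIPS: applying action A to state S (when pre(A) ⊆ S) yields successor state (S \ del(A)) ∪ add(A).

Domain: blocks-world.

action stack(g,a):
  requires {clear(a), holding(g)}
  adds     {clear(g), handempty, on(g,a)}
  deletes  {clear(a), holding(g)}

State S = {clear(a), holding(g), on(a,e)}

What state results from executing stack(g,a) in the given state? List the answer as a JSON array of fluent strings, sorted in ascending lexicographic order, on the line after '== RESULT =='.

Progress:
  pre ⊆ S: {clear(a), holding(g)} ⊆ S  — applicable
  S \ del = {on(a,e)}
  ∪ add   = {clear(g), handempty, on(a,e), on(g,a)}

== RESULT ==
["clear(g)", "handempty", "on(a,e)", "on(g,a)"]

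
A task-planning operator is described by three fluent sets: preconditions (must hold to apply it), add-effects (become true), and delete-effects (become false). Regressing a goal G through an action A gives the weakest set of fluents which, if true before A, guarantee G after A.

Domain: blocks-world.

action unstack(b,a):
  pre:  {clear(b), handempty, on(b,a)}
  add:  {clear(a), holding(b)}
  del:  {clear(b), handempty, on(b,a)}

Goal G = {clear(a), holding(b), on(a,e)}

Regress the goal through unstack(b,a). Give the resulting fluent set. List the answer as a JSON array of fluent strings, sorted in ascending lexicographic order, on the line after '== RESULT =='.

Regress:
  G ∩ del = {}  (empty — regression defined)
  G \ add = {clear(a), holding(b), on(a,e)} \ {clear(a), holding(b)} = {on(a,e)}
  ∪ pre   = {on(a,e)} ∪ {clear(b), handempty, on(b,a)}
          = {clear(b), handempty, on(a,e), on(b,a)}

== RESULT ==
["clear(b)", "handempty", "on(a,e)", "on(b,a)"]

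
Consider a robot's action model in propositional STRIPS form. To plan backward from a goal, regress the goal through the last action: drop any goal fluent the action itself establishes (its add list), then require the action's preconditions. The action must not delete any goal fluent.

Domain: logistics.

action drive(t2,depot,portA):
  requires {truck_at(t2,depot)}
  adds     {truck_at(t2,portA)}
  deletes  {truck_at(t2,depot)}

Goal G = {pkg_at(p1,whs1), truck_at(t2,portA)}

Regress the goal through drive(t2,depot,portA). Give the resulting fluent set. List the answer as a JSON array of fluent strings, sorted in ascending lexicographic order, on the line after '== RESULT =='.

Regress:
  G ∩ del = {}  (empty — regression defined)
  G \ add = {pkg_at(p1,whs1), truck_at(t2,portA)} \ {truck_at(t2,portA)} = {pkg_at(p1,whs1)}
  ∪ pre   = {pkg_at(p1,whs1)} ∪ {truck_at(t2,depot)}
          = {pkg_at(p1,whs1), truck_at(t2,depot)}

== RESULT ==
["pkg_at(p1,whs1)", "truck_at(t2,depot)"]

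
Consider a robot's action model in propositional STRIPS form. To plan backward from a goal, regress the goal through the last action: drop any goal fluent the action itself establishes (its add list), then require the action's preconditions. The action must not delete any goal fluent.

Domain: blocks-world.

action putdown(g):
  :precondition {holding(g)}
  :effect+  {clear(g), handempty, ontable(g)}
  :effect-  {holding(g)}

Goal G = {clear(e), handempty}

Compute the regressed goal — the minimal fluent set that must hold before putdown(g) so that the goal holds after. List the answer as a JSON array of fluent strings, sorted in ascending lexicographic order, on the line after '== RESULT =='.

Compute (G \ add) ∪ pre:
  G ∩ del = {}  (empty — regression defined)
  G \ add = {clear(e), handempty} \ {clear(g), handempty, ontable(g)} = {clear(e)}
  ∪ pre   = {clear(e)} ∪ {holding(g)}
          = {clear(e), holding(g)}

== RESULT ==
["clear(e)", "holding(g)"]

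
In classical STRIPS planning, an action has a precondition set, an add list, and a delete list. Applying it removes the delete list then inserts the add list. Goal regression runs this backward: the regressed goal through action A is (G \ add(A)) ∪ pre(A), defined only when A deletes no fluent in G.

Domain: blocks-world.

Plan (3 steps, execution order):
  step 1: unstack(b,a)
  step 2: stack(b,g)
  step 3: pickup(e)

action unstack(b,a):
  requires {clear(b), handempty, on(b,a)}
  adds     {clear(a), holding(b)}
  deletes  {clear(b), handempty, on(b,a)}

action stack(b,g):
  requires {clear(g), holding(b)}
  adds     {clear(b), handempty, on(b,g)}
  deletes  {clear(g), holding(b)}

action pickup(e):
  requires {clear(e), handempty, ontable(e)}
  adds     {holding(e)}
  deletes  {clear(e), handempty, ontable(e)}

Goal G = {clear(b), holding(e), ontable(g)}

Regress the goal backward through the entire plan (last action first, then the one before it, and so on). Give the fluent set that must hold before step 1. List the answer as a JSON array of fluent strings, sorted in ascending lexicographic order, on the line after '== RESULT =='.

Regress step by step:
  through step 3 (pickup(e)): drop {holding(e)}, keep {clear(b), ontable(g)}, require {clear(e), handempty, ontable(e)}
    → {clear(b), clear(e), handempty, ontable(e), ontable(g)}
  through step 2 (stack(b,g)): drop {clear(b), handempty}, keep {clear(e), ontable(e), ontable(g)}, require {clear(g), holding(b)}
    → {clear(e), clear(g), holding(b), ontable(e), ontable(g)}
  through step 1 (unstack(b,a)): drop {holding(b)}, keep {clear(e), clear(g), ontable(e), ontable(g)}, require {clear(b), handempty, on(b,a)}
    → {clear(b), clear(e), clear(g), handempty, on(b,a), ontable(e), ontable(g)}

== RESULT ==
["clear(b)", "clear(e)", "clear(g)", "handempty", "on(b,a)", "ontable(e)", "ontable(g)"]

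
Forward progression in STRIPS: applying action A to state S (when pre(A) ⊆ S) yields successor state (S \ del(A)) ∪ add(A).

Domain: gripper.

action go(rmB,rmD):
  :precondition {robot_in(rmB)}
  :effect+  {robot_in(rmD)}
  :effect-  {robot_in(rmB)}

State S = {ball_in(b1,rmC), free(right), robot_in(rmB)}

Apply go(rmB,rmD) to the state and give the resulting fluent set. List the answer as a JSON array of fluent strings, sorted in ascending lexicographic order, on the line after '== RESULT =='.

Compute (S \ del) ∪ add:
  pre ⊆ S: {robot_in(rmB)} ⊆ S  — applicable
  S \ del = {ball_in(b1,rmC), free(right)}
  ∪ add   = {ball_in(b1,rmC), free(right), robot_in(rmD)}

== RESULT ==
["ball_in(b1,rmC)", "free(right)", "robot_in(rmD)"]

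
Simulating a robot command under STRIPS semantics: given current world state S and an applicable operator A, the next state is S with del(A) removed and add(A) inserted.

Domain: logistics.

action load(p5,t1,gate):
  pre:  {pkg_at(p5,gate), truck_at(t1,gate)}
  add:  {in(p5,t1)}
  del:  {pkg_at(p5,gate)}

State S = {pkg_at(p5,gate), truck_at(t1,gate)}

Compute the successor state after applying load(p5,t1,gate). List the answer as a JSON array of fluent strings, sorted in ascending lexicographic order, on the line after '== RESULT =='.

Compute (S \ del) ∪ add:
  pre ⊆ S: {pkg_at(p5,gate), truck_at(t1,gate)} ⊆ S  — applicable
  S \ del = {truck_at(t1,gate)}
  ∪ add   = {in(p5,t1), truck_at(t1,gate)}

== RESULT ==
["in(p5,t1)", "truck_at(t1,gate)"]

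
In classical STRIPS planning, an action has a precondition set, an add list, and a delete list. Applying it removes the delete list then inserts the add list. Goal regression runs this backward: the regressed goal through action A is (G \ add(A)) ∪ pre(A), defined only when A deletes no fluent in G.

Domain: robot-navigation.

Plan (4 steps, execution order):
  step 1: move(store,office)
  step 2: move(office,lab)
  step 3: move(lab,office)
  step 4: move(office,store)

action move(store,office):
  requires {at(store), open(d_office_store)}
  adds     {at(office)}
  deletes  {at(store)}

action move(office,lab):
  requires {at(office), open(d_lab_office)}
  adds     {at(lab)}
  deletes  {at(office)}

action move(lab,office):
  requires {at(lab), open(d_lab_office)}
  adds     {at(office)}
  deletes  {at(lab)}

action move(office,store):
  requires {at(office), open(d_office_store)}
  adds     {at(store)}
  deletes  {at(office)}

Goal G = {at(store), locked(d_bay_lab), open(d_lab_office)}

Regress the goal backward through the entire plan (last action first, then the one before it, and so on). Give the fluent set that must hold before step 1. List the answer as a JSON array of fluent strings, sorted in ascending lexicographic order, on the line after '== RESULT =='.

Work backward from the goal:
  through step 4 (move(office,store)): drop {at(store)}, keep {locked(d_bay_lab), open(d_lab_office)}, require {at(office), open(d_office_store)}
    → {at(office), locked(d_bay_lab), open(d_lab_office), open(d_office_store)}
  through step 3 (move(lab,office)): drop {at(office)}, keep {locked(d_bay_lab), open(d_lab_office), open(d_office_store)}, require {at(lab), open(d_lab_office)}
    → {at(lab), locked(d_bay_lab), open(d_lab_office), open(d_office_store)}
  through step 2 (move(office,lab)): drop {at(lab)}, keep {locked(d_bay_lab), open(d_lab_office), open(d_office_store)}, require {at(office), open(d_lab_office)}
    → {at(office), locked(d_bay_lab), open(d_lab_office), open(d_office_store)}
  through step 1 (move(store,office)): drop {at(office)}, keep {locked(d_bay_lab), open(d_lab_office), open(d_office_store)}, require {at(store), open(d_office_store)}
    → {at(store), locked(d_bay_lab), open(d_lab_office), open(d_office_store)}

== RESULT ==
["at(store)", "locked(d_bay_lab)", "open(d_lab_office)", "open(d_office_store)"]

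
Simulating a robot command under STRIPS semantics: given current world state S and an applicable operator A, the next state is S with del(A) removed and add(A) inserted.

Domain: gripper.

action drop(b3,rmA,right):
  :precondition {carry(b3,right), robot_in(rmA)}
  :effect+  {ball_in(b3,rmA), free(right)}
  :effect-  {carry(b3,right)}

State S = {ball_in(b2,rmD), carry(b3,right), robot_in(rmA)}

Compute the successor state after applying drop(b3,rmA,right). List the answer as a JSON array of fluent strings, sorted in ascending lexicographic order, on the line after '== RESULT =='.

Compute (S \ del) ∪ add:
  pre ⊆ S: {carry(b3,right), robot_in(rmA)} ⊆ S  — applicable
  S \ del = {ball_in(b2,rmD), robot_in(rmA)}
  ∪ add   = {ball_in(b2,rmD), ball_in(b3,rmA), free(right), robot_in(rmA)}

== RESULT ==
["ball_in(b2,rmD)", "ball_in(b3,rmA)", "free(right)", "robot_in(rmA)"]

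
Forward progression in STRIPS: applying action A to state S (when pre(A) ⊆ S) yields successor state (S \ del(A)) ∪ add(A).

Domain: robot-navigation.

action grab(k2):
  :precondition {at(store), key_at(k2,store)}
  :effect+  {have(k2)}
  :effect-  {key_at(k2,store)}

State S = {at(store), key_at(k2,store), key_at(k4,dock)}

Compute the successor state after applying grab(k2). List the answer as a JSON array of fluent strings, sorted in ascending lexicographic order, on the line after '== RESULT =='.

Compute (S \ del) ∪ add:
  pre ⊆ S: {at(store), key_at(k2,store)} ⊆ S  — applicable
  S \ del = {at(store), key_at(k4,dock)}
  ∪ add   = {at(store), have(k2), key_at(k4,dock)}

== RESULT ==
["at(store)", "have(k2)", "key_at(k4,dock)"]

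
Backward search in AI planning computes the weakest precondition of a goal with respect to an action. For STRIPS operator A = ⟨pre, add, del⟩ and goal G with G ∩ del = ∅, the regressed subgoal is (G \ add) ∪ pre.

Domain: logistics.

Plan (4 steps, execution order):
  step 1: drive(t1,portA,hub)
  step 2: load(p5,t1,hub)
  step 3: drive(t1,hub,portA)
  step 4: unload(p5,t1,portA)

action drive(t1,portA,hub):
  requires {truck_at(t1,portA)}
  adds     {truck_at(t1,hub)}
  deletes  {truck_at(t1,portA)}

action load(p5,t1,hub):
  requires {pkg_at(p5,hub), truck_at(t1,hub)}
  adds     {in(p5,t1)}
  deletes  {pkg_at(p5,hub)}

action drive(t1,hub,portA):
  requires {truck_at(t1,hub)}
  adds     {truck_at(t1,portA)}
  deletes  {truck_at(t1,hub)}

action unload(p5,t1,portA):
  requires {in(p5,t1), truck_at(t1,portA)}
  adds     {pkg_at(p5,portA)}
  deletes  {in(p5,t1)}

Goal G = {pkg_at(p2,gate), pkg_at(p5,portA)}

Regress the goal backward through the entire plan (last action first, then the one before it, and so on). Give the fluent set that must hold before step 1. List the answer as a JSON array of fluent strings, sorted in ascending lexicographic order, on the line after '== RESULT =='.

Work backward from the goal:
  through step 4 (unload(p5,t1,portA)): drop {pkg_at(p5,portA)}, keep {pkg_at(p2,gate)}, require {in(p5,t1), truck_at(t1,portA)}
    → {in(p5,t1), pkg_at(p2,gate), truck_at(t1,portA)}
  through step 3 (drive(t1,hub,portA)): drop {truck_at(t1,portA)}, keep {in(p5,t1), pkg_at(p2,gate)}, require {truck_at(t1,hub)}
    → {in(p5,t1), pkg_at(p2,gate), truck_at(t1,hub)}
  through step 2 (load(p5,t1,hub)): drop {in(p5,t1)}, keep {pkg_at(p2,gate), truck_at(t1,hub)}, require {pkg_at(p5,hub), truck_at(t1,hub)}
    → {pkg_at(p2,gate), pkg_at(p5,hub), truck_at(t1,hub)}
  through step 1 (drive(t1,portA,hub)): drop {truck_at(t1,hub)}, keep {pkg_at(p2,gate), pkg_at(p5,hub)}, require {truck_at(t1,portA)}
    → {pkg_at(p2,gate), pkg_at(p5,hub), truck_at(t1,portA)}

== RESULT ==
["pkg_at(p2,gate)", "pkg_at(p5,hub)", "truck_at(t1,portA)"]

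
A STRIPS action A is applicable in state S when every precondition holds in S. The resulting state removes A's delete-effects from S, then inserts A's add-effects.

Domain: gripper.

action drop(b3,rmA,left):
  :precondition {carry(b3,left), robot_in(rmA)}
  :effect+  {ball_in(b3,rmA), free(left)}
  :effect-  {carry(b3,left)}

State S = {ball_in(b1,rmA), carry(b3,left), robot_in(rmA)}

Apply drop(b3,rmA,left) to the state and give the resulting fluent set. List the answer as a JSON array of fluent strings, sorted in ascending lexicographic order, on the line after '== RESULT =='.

Progress:
  pre ⊆ S: {carry(b3,left), robot_in(rmA)} ⊆ S  — applicable
  S \ del = {ball_in(b1,rmA), robot_in(rmA)}
  ∪ add   = {ball_in(b1,rmA), ball_in(b3,rmA), free(left), robot_in(rmA)}

== RESULT ==
["ball_in(b1,rmA)", "ball_in(b3,rmA)", "free(left)", "robot_in(rmA)"]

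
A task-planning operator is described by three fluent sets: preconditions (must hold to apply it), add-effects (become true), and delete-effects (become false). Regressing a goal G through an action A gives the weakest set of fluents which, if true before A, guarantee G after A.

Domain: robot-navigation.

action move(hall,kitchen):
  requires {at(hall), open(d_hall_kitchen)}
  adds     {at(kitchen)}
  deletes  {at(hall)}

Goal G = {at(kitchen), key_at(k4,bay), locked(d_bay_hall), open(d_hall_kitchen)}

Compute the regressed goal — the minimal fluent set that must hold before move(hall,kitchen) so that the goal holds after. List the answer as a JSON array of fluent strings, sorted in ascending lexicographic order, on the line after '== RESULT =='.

Compute (G \ add) ∪ pre:
  G ∩ del = {}  (empty — regression defined)
  G \ add = {at(kitchen), key_at(k4,bay), locked(d_bay_hall), open(d_hall_kitchen)} \ {at(kitchen)} = {key_at(k4,bay), locked(d_bay_hall), open(d_hall_kitchen)}
  ∪ pre   = {key_at(k4,bay), locked(d_bay_hall), open(d_hall_kitchen)} ∪ {at(hall), open(d_hall_kitchen)}
          = {at(hall), key_at(k4,bay), locked(d_bay_hall), open(d_hall_kitchen)}

== RESULT ==
["at(hall)", "key_at(k4,bay)", "locked(d_bay_hall)", "open(d_hall_kitchen)"]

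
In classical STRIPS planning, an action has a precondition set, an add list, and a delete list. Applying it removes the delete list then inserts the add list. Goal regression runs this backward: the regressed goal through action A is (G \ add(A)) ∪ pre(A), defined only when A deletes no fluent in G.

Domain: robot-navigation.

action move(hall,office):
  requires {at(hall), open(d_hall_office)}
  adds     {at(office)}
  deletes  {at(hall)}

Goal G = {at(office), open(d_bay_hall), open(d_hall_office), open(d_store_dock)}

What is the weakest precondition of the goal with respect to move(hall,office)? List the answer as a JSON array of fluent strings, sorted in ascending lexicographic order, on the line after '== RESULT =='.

Compute (G \ add) ∪ pre:
  G ∩ del = {}  (empty — regression defined)
  G \ add = {at(office), open(d_bay_hall), open(d_hall_office), open(d_store_dock)} \ {at(office)} = {open(d_bay_hall), open(d_hall_office), open(d_store_dock)}
  ∪ pre   = {open(d_bay_hall), open(d_hall_office), open(d_store_dock)} ∪ {at(hall), open(d_hall_office)}
          = {at(hall), open(d_bay_hall), open(d_hall_office), open(d_store_dock)}

== RESULT ==
["at(hall)", "open(d_bay_hall)", "open(d_hall_office)", "open(d_store_dock)"]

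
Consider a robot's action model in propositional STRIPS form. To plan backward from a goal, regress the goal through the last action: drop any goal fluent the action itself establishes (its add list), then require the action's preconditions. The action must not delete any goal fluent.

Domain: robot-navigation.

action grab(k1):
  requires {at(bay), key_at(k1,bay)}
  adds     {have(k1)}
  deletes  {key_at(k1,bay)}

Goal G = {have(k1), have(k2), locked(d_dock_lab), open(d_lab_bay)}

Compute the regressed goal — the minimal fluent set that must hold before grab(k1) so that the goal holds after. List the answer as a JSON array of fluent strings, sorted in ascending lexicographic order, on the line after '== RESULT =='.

Compute (G \ add) ∪ pre:
  G ∩ del = {}  (empty — regression defined)
  G \ add = {have(k1), have(k2), locked(d_dock_lab), open(d_lab_bay)} \ {have(k1)} = {have(k2), locked(d_dock_lab), open(d_lab_bay)}
  ∪ pre   = {have(k2), locked(d_dock_lab), open(d_lab_bay)} ∪ {at(bay), key_at(k1,bay)}
          = {at(bay), have(k2), key_at(k1,bay), locked(d_dock_lab), open(d_lab_bay)}

== RESULT ==
["at(bay)", "have(k2)", "key_at(k1,bay)", "locked(d_dock_lab)", "open(d_lab_bay)"]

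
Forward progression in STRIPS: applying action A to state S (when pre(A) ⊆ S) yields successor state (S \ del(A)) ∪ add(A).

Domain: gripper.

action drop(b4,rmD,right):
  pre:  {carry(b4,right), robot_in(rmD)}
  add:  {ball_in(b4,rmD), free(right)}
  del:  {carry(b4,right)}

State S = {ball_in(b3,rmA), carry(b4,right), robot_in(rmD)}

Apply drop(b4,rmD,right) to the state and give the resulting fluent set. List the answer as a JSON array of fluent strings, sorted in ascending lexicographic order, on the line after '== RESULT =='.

Compute (S \ del) ∪ add:
  pre ⊆ S: {carry(b4,right), robot_in(rmD)} ⊆ S  — applicable
  S \ del = {ball_in(b3,rmA), robot_in(rmD)}
  ∪ add   = {ball_in(b3,rmA), ball_in(b4,rmD), free(right), robot_in(rmD)}

== RESULT ==
["ball_in(b3,rmA)", "ball_in(b4,rmD)", "free(right)", "robot_in(rmD)"]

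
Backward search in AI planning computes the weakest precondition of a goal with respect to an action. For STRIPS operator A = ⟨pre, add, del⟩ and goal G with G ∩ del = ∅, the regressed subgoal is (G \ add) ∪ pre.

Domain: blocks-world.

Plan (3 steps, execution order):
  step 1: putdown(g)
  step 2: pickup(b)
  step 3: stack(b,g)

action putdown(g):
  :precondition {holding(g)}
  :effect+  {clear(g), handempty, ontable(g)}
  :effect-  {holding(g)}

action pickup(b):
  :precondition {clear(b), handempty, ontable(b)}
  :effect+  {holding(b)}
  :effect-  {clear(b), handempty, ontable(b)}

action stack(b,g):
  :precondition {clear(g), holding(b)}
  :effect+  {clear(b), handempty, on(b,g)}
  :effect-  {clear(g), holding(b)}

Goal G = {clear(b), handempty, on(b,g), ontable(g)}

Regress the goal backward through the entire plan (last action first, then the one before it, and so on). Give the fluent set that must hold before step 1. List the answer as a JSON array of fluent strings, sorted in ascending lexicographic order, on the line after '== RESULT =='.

Regress step by step:
  through step 3 (stack(b,g)): drop {clear(b), handempty, on(b,g)}, keep {ontable(g)}, require {clear(g), holding(b)}
    → {clear(g), holding(b), ontable(g)}
  through step 2 (pickup(b)): drop {holding(b)}, keep {clear(g), ontable(g)}, require {clear(b), handempty, ontable(b)}
    → {clear(b), clear(g), handempty, ontable(b), ontable(g)}
  through step 1 (putdown(g)): drop {clear(g), handempty, ontable(g)}, keep {clear(b), ontable(b)}, require {holding(g)}
    → {clear(b), holding(g), ontable(b)}

== RESULT ==
["clear(b)", "holding(g)", "ontable(b)"]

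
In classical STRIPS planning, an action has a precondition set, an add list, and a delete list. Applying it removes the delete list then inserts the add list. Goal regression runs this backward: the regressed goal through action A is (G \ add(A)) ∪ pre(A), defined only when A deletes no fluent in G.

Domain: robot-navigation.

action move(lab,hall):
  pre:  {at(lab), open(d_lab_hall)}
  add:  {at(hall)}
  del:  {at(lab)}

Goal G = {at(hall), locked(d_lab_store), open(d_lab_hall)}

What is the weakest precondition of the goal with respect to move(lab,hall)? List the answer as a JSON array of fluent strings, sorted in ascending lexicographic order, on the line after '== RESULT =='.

Regress:
  G ∩ del = {}  (empty — regression defined)
  G \ add = {at(hall), locked(d_lab_store), open(d_lab_hall)} \ {at(hall)} = {locked(d_lab_store), open(d_lab_hall)}
  ∪ pre   = {locked(d_lab_store), open(d_lab_hall)} ∪ {at(lab), open(d_lab_hall)}
          = {at(lab), locked(d_lab_store), open(d_lab_hall)}

== RESULT ==
["at(lab)", "locked(d_lab_store)", "open(d_lab_hall)"]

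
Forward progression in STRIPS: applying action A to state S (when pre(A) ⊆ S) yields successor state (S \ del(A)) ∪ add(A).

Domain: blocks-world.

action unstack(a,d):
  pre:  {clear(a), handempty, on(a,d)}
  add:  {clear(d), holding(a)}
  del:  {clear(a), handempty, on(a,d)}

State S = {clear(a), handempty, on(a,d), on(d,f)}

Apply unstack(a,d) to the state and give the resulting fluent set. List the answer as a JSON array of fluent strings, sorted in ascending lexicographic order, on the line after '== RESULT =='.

Progress:
  pre ⊆ S: {clear(a), handempty, on(a,d)} ⊆ S  — applicable
  S \ del = {on(d,f)}
  ∪ add   = {clear(d), holding(a), on(d,f)}

== RESULT ==
["clear(d)", "holding(a)", "on(d,f)"]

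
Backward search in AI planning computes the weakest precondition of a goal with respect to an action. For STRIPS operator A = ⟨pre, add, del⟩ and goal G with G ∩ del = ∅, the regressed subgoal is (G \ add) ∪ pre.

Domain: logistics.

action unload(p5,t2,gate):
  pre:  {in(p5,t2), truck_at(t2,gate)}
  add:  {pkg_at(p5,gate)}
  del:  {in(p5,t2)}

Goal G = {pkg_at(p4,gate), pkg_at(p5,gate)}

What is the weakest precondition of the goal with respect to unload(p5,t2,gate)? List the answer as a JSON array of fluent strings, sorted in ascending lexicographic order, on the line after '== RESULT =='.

Regress:
  G ∩ del = {}  (empty — regression defined)
  G \ add = {pkg_at(p4,gate), pkg_at(p5,gate)} \ {pkg_at(p5,gate)} = {pkg_at(p4,gate)}
  ∪ pre   = {pkg_at(p4,gate)} ∪ {in(p5,t2), truck_at(t2,gate)}
          = {in(p5,t2), pkg_at(p4,gate), truck_at(t2,gate)}

== RESULT ==
["in(p5,t2)", "pkg_at(p4,gate)", "truck_at(t2,gate)"]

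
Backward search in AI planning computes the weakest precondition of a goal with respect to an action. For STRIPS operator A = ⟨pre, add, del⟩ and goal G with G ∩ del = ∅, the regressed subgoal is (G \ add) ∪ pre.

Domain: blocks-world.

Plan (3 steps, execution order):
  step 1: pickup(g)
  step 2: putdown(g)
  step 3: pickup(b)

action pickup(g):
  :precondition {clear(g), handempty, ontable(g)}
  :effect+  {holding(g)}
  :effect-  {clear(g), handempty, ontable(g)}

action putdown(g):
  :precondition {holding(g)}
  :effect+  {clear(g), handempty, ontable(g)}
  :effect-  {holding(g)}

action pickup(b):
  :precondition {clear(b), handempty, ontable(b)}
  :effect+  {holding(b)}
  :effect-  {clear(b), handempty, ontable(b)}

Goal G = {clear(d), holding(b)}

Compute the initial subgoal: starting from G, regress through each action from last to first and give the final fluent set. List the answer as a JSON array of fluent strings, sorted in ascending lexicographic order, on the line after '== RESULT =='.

Regress step by step:
  through step 3 (pickup(b)): drop {holding(b)}, keep {clear(d)}, require {clear(b), handempty, ontable(b)}
    → {clear(b), clear(d), handempty, ontable(b)}
  through step 2 (putdown(g)): drop {handempty}, keep {clear(b), clear(d), ontable(b)}, require {holding(g)}
    → {clear(b), clear(d), holding(g), ontable(b)}
  through step 1 (pickup(g)): drop {holding(g)}, keep {clear(b), clear(d), ontable(b)}, require {clear(g), handempty, ontable(g)}
    → {clear(b), clear(d), clear(g), handempty, ontable(b), ontable(g)}

== RESULT ==
["clear(b)", "clear(d)", "clear(g)", "handempty", "ontable(b)", "ontable(g)"]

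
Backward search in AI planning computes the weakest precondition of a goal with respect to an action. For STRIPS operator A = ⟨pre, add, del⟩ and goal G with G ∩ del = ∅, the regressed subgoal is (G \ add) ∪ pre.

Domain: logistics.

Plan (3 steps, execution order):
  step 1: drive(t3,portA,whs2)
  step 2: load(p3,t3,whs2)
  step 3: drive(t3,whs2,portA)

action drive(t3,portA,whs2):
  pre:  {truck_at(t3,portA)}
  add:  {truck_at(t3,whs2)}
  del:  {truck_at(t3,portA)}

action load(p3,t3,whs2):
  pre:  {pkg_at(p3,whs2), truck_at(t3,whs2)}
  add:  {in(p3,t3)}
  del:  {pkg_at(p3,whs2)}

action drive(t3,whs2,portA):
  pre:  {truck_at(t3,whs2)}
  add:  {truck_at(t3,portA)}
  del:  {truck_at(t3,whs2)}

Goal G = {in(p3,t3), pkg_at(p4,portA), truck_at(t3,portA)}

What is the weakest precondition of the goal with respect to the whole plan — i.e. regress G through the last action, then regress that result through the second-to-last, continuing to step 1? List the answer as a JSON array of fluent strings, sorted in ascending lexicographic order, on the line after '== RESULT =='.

Work backward from the goal:
  through step 3 (drive(t3,whs2,portA)): drop {truck_at(t3,portA)}, keep {in(p3,t3), pkg_at(p4,portA)}, require {truck_at(t3,whs2)}
    → {in(p3,t3), pkg_at(p4,portA), truck_at(t3,whs2)}
  through step 2 (load(p3,t3,whs2)): drop {in(p3,t3)}, keep {pkg_at(p4,portA), truck_at(t3,whs2)}, require {pkg_at(p3,whs2), truck_at(t3,whs2)}
    → {pkg_at(p3,whs2), pkg_at(p4,portA), truck_at(t3,whs2)}
  through step 1 (drive(t3,portA,whs2)): drop {truck_at(t3,whs2)}, keep {pkg_at(p3,whs2), pkg_at(p4,portA)}, require {truck_at(t3,portA)}
    → {pkg_at(p3,whs2), pkg_at(p4,portA), truck_at(t3,portA)}

== RESULT ==
["pkg_at(p3,whs2)", "pkg_at(p4,portA)", "truck_at(t3,portA)"]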